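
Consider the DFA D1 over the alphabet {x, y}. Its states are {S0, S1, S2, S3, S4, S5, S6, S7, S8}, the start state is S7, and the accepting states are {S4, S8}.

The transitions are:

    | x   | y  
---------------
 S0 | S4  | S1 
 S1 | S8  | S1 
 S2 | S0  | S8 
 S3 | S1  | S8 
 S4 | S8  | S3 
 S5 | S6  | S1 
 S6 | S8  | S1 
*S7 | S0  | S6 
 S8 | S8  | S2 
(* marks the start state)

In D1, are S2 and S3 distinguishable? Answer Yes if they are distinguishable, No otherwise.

Reachable states from the start: {S0,S1,S2,S3,S4,S6,S7,S8}. Unreachable: {S5} — drop them.
Initial partition by acceptance: {S4,S8} | {S0,S1,S2,S3,S6,S7}.
On input x, block {S0,S1,S2,S3,S6,S7} splits into {S0,S1,S6} and {S2,S3,S7}.
Split {S2,S3,S7} by δ(·,y) → {S2,S3} and {S7}.
No further refinement is possible. Final partition (4 blocks): {S4,S8} | {S0,S1,S6} | {S2,S3} | {S7}.
S2 and S3 lie in the same block of the stable partition, so they are equivalent — no string distinguishes them.

No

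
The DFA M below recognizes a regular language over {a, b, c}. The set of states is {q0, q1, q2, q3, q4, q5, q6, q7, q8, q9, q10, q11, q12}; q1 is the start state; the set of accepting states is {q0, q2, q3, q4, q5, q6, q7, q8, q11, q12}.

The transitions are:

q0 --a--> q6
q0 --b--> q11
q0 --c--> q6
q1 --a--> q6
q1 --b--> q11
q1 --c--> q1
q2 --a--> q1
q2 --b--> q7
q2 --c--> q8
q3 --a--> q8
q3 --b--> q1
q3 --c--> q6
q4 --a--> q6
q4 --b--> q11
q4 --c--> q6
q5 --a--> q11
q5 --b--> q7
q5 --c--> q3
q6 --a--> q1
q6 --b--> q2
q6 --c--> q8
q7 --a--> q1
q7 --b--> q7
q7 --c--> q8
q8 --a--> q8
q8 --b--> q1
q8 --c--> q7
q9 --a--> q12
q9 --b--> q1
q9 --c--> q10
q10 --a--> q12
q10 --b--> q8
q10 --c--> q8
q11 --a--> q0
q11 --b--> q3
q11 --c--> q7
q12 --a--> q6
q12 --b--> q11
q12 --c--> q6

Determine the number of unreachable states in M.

Starting at q1 and following transitions, the reachable set is {q0, q1, q2, q3, q6, q7, q8, q11}. That leaves q4, q5, q9, q10, q12 unreachable — 5 in total.

5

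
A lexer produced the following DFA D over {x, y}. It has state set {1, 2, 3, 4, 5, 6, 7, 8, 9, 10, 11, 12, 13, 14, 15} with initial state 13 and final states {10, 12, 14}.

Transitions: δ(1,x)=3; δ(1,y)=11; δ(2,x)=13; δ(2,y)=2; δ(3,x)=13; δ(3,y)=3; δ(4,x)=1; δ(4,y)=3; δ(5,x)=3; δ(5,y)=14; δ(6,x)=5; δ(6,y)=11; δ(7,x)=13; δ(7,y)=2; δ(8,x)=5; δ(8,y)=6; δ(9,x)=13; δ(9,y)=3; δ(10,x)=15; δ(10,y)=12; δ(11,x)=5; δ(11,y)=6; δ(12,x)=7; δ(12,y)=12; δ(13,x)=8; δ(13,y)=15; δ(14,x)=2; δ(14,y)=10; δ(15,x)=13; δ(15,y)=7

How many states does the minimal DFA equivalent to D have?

States {1,4,9} cannot be reached from the start state, so discard them.
P0 = {10,12,14} | {2,3,5,6,7,8,11,13,15}.
Split {2,3,5,6,7,8,11,13,15} by δ(·,y) → {2,3,6,7,8,11,13,15} and {5}.
Refine {2,3,6,7,8,11,13,15} on symbol x: members go to different blocks, giving {2,3,7,13,15} and {6,8,11}.
Refine {2,3,7,13,15} on symbol x: members go to different blocks, giving {2,3,7,15} and {13}.
No further refinement is possible. Final partition (5 blocks): {10,12,14} | {2,3,7,15} | {5} | {6,8,11} | {13}.

5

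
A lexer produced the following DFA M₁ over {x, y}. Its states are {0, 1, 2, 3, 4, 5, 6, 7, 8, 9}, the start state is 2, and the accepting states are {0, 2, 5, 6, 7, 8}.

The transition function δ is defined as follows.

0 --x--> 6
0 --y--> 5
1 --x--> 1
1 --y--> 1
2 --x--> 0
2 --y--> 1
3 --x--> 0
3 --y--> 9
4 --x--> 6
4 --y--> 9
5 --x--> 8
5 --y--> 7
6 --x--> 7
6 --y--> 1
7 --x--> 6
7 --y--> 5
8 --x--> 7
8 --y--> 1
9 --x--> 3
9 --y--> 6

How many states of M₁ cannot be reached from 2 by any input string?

3

Starting at 2 and following transitions, the reachable set is {0, 1, 2, 5, 6, 7, 8}. That leaves 3, 4, 9 unreachable — 3 in total.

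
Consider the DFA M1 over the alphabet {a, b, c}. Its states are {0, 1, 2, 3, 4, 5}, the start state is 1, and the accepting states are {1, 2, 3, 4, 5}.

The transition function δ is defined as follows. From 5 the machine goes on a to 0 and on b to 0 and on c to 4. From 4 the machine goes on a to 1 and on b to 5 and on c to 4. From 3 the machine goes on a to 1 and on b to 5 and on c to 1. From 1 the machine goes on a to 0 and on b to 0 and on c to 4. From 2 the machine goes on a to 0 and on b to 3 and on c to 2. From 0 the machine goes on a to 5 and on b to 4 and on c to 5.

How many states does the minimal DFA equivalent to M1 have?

First remove the unreachable states {2,3}; 4 states remain.
Initial partition by acceptance: {1,4,5} | {0}.
Refine {1,4,5} on symbol a: members go to different blocks, giving {1,5} and {4}.
Stable partition: {1,5} | {0} | {4} — 3 equivalence classes.

3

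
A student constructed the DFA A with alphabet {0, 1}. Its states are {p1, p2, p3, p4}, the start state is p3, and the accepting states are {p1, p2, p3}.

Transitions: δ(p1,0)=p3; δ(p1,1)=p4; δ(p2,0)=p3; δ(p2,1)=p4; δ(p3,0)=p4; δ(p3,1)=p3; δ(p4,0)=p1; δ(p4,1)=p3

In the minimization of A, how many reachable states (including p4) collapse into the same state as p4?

1

States {p2} cannot be reached from the start state, so discard them.
P0 = {p1,p3} | {p4}.
Refine {p1,p3} on symbol 0: members go to different blocks, giving {p1} and {p3}.
Stable partition: {p1} | {p4} | {p3} — 3 equivalence classes.
The equivalence class containing p4 is {p4}, of size 1.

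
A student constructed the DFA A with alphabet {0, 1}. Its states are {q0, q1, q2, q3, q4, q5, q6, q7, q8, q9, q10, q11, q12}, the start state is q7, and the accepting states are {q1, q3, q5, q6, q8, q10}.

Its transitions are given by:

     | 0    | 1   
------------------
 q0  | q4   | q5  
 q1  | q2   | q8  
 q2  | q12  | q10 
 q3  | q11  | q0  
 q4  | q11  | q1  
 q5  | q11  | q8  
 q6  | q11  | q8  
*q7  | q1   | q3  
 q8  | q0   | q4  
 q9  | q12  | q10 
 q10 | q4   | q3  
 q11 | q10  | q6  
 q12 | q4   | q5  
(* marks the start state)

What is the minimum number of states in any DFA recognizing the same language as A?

10

Reachable states from the start: {q0,q1,q2,q3,q4,q5,q6,q7,q8,q10,q11,q12}. Unreachable: {q9} — drop them.
Initial partition by acceptance: {q1,q3,q5,q6,q8,q10} | {q0,q2,q4,q7,q11,q12}.
Split {q1,q3,q5,q6,q8,q10} by δ(·,1) → {q1,q5,q6,q10} and {q3,q8}.
Split {q0,q2,q4,q7,q11,q12} by δ(·,0) → {q0,q2,q4,q12} and {q7,q11}.
Split {q1,q5,q6,q10} by δ(·,0) → {q1,q10} and {q5,q6}.
Split {q0,q2,q4,q12} by δ(·,0) → {q0,q2,q12} and {q4}.
Refine {q1,q10} on symbol 0: members go to different blocks, giving {q1} and {q10}.
On input 0, block {q0,q2,q12} splits into {q0,q12} and {q2}.
On input 0, block {q3,q8} splits into {q3} and {q8}.
Split {q7,q11} by δ(·,0) → {q7} and {q11}.
The partition is now stable with 10 blocks: {q1} | {q0,q12} | {q3} | {q7} | {q5,q6} | {q4} | {q10} | {q2} | {q8} | {q11}.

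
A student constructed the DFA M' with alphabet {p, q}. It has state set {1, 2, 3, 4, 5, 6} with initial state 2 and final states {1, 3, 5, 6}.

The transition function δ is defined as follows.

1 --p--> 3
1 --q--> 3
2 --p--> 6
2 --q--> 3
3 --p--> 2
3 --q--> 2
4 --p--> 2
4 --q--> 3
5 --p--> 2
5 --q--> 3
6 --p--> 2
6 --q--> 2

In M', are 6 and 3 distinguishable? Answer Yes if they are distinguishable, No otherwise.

Reachable states from the start: {2,3,6}. Unreachable: {1,4,5} — drop them.
Start with accepting vs non-accepting: {3,6} | {2}.
The partition is now stable with 2 blocks: {3,6} | {2}.
6 and 3 lie in the same block of the stable partition, so they are equivalent — no string distinguishes them.

No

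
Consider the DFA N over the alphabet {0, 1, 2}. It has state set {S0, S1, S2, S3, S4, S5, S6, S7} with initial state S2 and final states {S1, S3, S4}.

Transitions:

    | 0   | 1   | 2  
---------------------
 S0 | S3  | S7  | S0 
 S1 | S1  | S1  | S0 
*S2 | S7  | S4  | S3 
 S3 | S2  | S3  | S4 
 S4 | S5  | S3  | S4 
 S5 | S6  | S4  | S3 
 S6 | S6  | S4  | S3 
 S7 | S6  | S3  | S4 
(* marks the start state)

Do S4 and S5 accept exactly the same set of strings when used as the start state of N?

First remove the unreachable states {S0,S1}; 6 states remain.
P0 = {S3,S4} | {S2,S5,S6,S7}.
No further refinement is possible. Final partition (2 blocks): {S3,S4} | {S2,S5,S6,S7}.
S4 and S5 end up in different blocks, so they are distinguishable. For instance, the string 'ε' is accepted from only S4.

No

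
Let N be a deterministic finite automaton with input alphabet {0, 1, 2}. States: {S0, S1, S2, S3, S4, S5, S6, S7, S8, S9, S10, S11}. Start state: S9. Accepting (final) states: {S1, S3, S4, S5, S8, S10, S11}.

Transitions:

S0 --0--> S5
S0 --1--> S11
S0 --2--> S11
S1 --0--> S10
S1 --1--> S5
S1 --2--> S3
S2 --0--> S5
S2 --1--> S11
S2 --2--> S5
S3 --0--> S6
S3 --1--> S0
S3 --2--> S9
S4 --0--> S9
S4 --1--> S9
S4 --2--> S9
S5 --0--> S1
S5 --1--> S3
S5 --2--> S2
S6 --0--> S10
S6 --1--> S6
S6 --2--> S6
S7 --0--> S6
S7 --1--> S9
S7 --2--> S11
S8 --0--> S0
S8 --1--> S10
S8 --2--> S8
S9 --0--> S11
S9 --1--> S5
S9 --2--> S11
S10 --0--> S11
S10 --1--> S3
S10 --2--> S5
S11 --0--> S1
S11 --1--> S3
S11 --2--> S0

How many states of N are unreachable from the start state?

3

BFS from S9 reaches {S0, S1, S2, S3, S5, S6, S9, S10, S11}; the 3 state(s) S4, S7, S8 are never visited.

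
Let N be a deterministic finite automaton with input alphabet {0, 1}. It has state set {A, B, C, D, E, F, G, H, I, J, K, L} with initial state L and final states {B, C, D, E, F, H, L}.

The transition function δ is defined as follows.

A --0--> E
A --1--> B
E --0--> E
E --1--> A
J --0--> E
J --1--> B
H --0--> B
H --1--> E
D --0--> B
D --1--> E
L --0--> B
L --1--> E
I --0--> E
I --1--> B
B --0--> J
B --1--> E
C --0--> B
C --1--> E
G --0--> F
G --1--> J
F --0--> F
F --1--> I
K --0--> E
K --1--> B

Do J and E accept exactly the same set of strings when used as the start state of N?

States {C,D,F,G,H,I,K} cannot be reached from the start state, so discard them.
Initial partition by acceptance: {B,E,L} | {A,J}.
Split {B,E,L} by δ(·,0) → {E,L} and {B}.
On input 0, block {E,L} splits into {E} and {L}.
Stable partition: {E} | {A,J} | {B} | {L} — 4 equivalence classes.
J and E end up in different blocks, so they are distinguishable. For instance, the string 'ε' is accepted from only E.

No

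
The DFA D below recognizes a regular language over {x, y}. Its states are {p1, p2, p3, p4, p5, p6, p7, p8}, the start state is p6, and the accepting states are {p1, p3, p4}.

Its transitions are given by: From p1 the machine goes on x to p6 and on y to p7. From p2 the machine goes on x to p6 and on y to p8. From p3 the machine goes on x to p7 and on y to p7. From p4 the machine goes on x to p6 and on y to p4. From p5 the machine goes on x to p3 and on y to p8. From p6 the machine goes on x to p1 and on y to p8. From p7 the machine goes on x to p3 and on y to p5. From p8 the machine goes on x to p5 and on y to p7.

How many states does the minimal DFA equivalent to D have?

Reachable states from the start: {p1,p3,p5,p6,p7,p8}. Unreachable: {p2,p4} — drop them.
P0 = {p1,p3} | {p5,p6,p7,p8}.
On input x, block {p5,p6,p7,p8} splits into {p5,p6,p7} and {p8}.
Split {p5,p6,p7} by δ(·,y) → {p5,p6} and {p7}.
Split {p1,p3} by δ(·,x) → {p1} and {p3}.
Split {p5,p6} by δ(·,x) → {p5} and {p6}.
No further refinement is possible. Final partition (6 blocks): {p1} | {p5} | {p8} | {p7} | {p3} | {p6}.

6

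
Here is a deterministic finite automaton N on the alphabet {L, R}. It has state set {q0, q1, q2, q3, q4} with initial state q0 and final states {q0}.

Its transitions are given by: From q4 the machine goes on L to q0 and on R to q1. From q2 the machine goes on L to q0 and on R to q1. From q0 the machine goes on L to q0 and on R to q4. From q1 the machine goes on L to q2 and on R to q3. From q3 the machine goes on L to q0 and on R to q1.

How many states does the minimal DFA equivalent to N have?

Initial partition by acceptance: {q0} | {q1,q2,q3,q4}.
Split {q1,q2,q3,q4} by δ(·,L) → {q2,q3,q4} and {q1}.
No further refinement is possible. Final partition (3 blocks): {q0} | {q2,q3,q4} | {q1}.

3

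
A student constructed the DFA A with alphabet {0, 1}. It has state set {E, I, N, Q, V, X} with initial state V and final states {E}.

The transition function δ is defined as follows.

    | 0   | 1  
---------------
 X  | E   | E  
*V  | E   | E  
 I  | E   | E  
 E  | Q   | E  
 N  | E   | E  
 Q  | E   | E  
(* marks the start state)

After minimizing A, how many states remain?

States {I,N,X} cannot be reached from the start state, so discard them.
Start with accepting vs non-accepting: {E} | {Q,V}.
The partition is now stable with 2 blocks: {E} | {Q,V}.

2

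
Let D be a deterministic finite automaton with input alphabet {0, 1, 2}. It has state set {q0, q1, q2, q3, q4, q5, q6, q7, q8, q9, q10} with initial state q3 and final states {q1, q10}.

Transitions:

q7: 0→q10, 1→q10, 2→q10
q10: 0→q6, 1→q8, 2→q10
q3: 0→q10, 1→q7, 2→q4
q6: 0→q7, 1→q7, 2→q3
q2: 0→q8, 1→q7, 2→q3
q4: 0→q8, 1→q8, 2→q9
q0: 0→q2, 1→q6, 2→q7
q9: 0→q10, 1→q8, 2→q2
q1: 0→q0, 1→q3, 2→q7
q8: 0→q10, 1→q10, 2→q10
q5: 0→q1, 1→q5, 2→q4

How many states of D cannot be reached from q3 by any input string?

3

No path from q3 leads to q0, q1, q5; the other 8 states are all reachable.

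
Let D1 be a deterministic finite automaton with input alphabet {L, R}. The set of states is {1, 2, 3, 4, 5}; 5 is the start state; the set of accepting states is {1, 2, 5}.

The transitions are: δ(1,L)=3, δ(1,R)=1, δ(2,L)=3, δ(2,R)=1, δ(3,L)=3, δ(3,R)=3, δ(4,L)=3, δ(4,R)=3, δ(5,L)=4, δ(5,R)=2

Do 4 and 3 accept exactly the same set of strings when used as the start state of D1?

All states are reachable from the start state.
P0 = {1,2,5} | {3,4}.
The partition is now stable with 2 blocks: {1,2,5} | {3,4}.
4 and 3 lie in the same block of the stable partition, so they are equivalent — no string distinguishes them.

Yes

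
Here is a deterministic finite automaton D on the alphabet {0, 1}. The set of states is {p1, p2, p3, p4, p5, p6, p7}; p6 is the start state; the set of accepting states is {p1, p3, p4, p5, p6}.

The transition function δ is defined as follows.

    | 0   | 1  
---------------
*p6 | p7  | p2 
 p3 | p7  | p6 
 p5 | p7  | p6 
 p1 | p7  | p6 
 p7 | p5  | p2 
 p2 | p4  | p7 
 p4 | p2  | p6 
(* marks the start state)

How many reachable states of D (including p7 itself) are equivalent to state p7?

2

First remove the unreachable states {p1,p3}; 5 states remain.
Start with accepting vs non-accepting: {p4,p5,p6} | {p2,p7}.
Split {p4,p5,p6} by δ(·,1) → {p4,p5} and {p6}.
Stable partition: {p4,p5} | {p2,p7} | {p6} — 3 equivalence classes.
The equivalence class containing p7 is {p2,p7}, of size 2.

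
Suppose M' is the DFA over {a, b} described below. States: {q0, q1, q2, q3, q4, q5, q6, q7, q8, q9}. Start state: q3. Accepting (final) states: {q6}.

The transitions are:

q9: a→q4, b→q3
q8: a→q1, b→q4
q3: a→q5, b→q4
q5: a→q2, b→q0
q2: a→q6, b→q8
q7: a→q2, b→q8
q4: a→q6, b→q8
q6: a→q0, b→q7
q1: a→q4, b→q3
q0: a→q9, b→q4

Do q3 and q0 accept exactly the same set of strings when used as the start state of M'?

Yes

All states are reachable from the start state.
Initial partition by acceptance: {q6} | {q0,q1,q2,q3,q4,q5,q7,q8,q9}.
Split {q0,q1,q2,q3,q4,q5,q7,q8,q9} by δ(·,a) → {q0,q1,q3,q5,q7,q8,q9} and {q2,q4}.
Refine {q0,q1,q3,q5,q7,q8,q9} on symbol a: members go to different blocks, giving {q1,q5,q7,q9} and {q0,q3,q8}.
The partition is now stable with 4 blocks: {q6} | {q1,q5,q7,q9} | {q2,q4} | {q0,q3,q8}.
q3 and q0 lie in the same block of the stable partition, so they are equivalent — no string distinguishes them.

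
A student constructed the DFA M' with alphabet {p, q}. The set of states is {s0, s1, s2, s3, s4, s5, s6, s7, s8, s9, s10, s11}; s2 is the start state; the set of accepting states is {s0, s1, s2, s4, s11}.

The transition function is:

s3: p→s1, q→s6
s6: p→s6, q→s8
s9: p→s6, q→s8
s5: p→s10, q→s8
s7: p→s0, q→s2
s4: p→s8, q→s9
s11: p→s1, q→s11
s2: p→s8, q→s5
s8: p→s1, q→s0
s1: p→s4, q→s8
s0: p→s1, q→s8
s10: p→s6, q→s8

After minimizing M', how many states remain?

Reachable states from the start: {s0,s1,s2,s4,s5,s6,s8,s9,s10}. Unreachable: {s3,s7,s11} — drop them.
P0 = {s0,s1,s2,s4} | {s5,s6,s8,s9,s10}.
On input p, block {s0,s1,s2,s4} splits into {s0,s1} and {s2,s4}.
Split {s0,s1} by δ(·,p) → {s0} and {s1}.
Refine {s5,s6,s8,s9,s10} on symbol p: members go to different blocks, giving {s5,s6,s9,s10} and {s8}.
The partition is now stable with 5 blocks: {s0} | {s5,s6,s9,s10} | {s2,s4} | {s1} | {s8}.

5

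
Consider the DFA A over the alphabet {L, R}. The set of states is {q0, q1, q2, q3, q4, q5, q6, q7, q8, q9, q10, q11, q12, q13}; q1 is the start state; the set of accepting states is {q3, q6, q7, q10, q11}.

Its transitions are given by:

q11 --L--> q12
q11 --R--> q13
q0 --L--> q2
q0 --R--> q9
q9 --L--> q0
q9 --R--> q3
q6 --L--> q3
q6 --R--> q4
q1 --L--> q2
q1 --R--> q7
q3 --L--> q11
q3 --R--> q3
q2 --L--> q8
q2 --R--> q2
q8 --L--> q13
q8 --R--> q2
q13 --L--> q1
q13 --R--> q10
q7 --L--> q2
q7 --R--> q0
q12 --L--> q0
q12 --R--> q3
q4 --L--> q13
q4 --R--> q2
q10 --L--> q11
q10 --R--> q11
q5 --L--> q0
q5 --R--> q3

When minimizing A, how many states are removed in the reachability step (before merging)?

3

BFS from q1 reaches {q0, q1, q2, q3, q7, q8, q9, q10, q11, q12, q13}; the 3 state(s) q4, q5, q6 are never visited.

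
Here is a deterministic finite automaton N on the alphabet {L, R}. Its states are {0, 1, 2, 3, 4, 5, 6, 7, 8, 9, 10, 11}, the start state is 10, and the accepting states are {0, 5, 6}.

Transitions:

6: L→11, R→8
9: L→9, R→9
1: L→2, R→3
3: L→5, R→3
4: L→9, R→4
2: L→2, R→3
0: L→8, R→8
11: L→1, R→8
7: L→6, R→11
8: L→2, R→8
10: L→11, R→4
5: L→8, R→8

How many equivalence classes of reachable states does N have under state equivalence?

States {0,6,7} cannot be reached from the start state, so discard them.
Initial partition by acceptance: {5} | {1,2,3,4,8,9,10,11}.
Refine {1,2,3,4,8,9,10,11} on symbol L: members go to different blocks, giving {1,2,4,8,9,10,11} and {3}.
Split {1,2,4,8,9,10,11} by δ(·,R) → {4,8,9,10,11} and {1,2}.
On input L, block {4,8,9,10,11} splits into {4,9,10} and {8,11}.
Refine {4,9,10} on symbol L: members go to different blocks, giving {4,9} and {10}.
Stable partition: {5} | {4,9} | {3} | {1,2} | {8,11} | {10} — 6 equivalence classes.

6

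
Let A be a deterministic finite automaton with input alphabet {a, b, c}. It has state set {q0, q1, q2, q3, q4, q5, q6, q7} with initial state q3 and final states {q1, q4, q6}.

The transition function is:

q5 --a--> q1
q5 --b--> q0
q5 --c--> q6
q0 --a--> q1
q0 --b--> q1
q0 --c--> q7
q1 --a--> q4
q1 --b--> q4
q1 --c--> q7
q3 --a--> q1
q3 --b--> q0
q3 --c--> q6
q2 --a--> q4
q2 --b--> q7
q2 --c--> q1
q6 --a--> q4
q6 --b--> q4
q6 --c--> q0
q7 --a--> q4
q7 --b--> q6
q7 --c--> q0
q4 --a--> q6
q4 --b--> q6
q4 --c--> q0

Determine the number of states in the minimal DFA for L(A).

3

Reachable states from the start: {q0,q1,q3,q4,q6,q7}. Unreachable: {q2,q5} — drop them.
P0 = {q1,q4,q6} | {q0,q3,q7}.
Split {q0,q3,q7} by δ(·,b) → {q0,q7} and {q3}.
The partition is now stable with 3 blocks: {q1,q4,q6} | {q0,q7} | {q3}.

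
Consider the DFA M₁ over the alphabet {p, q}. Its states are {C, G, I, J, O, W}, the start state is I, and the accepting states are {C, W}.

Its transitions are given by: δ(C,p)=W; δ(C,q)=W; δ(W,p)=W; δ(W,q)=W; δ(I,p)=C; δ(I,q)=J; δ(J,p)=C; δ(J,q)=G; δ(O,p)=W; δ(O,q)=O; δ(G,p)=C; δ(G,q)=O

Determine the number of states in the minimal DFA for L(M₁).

Start with accepting vs non-accepting: {C,W} | {G,I,J,O}.
Stable partition: {C,W} | {G,I,J,O} — 2 equivalence classes.

2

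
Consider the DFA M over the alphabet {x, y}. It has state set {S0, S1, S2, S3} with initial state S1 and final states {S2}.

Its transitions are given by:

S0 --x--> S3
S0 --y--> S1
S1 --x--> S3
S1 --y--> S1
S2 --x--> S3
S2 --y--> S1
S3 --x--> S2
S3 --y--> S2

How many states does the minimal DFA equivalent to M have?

3

States {S0} cannot be reached from the start state, so discard them.
P0 = {S2} | {S1,S3}.
Split {S1,S3} by δ(·,x) → {S1} and {S3}.
The partition is now stable with 3 blocks: {S2} | {S1} | {S3}.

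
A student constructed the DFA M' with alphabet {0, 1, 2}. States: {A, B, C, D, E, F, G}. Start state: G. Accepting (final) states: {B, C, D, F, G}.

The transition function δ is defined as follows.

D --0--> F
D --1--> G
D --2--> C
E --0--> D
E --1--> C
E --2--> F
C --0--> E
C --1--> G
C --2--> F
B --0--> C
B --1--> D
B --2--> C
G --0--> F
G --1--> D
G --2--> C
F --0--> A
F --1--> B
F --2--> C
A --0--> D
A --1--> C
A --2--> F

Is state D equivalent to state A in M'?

Every state is reachable, so we keep all 7.
Start with accepting vs non-accepting: {B,C,D,F,G} | {A,E}.
On input 0, block {B,C,D,F,G} splits into {B,D,G} and {C,F}.
No further refinement is possible. Final partition (3 blocks): {B,D,G} | {A,E} | {C,F}.
D and A end up in different blocks, so they are distinguishable. For instance, the string 'ε' is accepted from only D.

No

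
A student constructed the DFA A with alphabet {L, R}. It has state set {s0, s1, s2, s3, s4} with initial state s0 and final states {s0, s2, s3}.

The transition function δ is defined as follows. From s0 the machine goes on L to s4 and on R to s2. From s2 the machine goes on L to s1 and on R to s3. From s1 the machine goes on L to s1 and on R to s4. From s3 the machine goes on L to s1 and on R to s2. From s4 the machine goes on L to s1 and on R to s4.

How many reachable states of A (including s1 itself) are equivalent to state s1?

2

All states are reachable from the start state.
Start with accepting vs non-accepting: {s0,s2,s3} | {s1,s4}.
No further refinement is possible. Final partition (2 blocks): {s0,s2,s3} | {s1,s4}.
The equivalence class containing s1 is {s1,s4}, of size 2.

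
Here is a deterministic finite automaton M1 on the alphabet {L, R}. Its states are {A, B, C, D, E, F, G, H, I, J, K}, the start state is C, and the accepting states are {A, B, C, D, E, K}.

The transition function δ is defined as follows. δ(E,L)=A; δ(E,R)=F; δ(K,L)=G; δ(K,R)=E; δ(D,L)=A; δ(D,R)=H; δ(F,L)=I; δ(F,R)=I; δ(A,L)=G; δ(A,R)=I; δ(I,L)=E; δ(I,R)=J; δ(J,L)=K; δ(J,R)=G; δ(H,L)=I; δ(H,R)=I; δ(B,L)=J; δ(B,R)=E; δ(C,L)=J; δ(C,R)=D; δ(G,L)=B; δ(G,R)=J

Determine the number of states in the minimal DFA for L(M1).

6

All states are reachable from the start state.
Start with accepting vs non-accepting: {A,B,C,D,E,K} | {F,G,H,I,J}.
Split {A,B,C,D,E,K} by δ(·,L) → {A,B,C,K} and {D,E}.
On input R, block {A,B,C,K} splits into {B,C,K} and {A}.
Refine {F,G,H,I,J} on symbol L: members go to different blocks, giving {F,H} and {G,J} and {I}.
Stable partition: {B,C,K} | {F,H} | {D,E} | {A} | {G,J} | {I} — 6 equivalence classes.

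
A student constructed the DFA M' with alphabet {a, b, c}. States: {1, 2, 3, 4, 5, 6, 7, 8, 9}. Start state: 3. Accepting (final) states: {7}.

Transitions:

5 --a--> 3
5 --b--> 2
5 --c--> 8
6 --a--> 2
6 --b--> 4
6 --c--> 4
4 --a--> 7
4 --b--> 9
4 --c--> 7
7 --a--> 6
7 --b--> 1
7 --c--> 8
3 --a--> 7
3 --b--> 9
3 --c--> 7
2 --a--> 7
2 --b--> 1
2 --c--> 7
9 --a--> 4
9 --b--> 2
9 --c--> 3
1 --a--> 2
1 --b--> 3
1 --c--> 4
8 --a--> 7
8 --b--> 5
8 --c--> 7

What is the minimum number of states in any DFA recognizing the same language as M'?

3

All states are reachable from the start state.
P0 = {7} | {1,2,3,4,5,6,8,9}.
Split {1,2,3,4,5,6,8,9} by δ(·,a) → {1,5,6,9} and {2,3,4,8}.
The partition is now stable with 3 blocks: {7} | {1,5,6,9} | {2,3,4,8}.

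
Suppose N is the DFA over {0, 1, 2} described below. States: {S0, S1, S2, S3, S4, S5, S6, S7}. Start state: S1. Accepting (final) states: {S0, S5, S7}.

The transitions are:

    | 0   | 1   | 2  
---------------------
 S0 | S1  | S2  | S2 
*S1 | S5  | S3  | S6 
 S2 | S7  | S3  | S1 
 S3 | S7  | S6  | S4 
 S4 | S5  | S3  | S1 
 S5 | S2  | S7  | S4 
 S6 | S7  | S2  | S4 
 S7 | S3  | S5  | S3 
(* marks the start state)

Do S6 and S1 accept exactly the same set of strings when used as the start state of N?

First remove the unreachable states {S0}; 7 states remain.
P0 = {S5,S7} | {S1,S2,S3,S4,S6}.
No further refinement is possible. Final partition (2 blocks): {S5,S7} | {S1,S2,S3,S4,S6}.
S6 and S1 lie in the same block of the stable partition, so they are equivalent — no string distinguishes them.

Yes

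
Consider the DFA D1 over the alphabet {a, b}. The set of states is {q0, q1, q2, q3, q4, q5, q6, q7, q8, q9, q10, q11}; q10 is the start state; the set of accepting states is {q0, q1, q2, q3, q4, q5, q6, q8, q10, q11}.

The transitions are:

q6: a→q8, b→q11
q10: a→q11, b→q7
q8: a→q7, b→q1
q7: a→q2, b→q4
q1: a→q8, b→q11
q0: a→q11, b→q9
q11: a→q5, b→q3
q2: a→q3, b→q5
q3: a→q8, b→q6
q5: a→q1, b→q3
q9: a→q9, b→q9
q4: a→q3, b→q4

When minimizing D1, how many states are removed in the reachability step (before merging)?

2

BFS from q10 reaches {q1, q2, q3, q4, q5, q6, q7, q8, q10, q11}; the 2 state(s) q0, q9 are never visited.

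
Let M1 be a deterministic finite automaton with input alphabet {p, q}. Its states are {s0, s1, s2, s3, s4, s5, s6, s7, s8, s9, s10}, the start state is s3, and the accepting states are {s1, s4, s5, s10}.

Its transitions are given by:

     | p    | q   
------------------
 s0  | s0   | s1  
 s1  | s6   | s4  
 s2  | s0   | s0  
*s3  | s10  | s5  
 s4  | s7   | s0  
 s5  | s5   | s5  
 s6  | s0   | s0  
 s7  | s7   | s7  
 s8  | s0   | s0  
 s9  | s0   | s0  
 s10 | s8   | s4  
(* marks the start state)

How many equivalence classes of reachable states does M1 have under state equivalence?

First remove the unreachable states {s2,s9}; 9 states remain.
Initial partition by acceptance: {s1,s4,s5,s10} | {s0,s3,s6,s7,s8}.
Refine {s1,s4,s5,s10} on symbol p: members go to different blocks, giving {s1,s4,s10} and {s5}.
Split {s1,s4,s10} by δ(·,q) → {s1,s10} and {s4}.
Split {s0,s3,s6,s7,s8} by δ(·,p) → {s0,s6,s7,s8} and {s3}.
Split {s0,s6,s7,s8} by δ(·,q) → {s6,s7,s8} and {s0}.
Split {s6,s7,s8} by δ(·,p) → {s6,s8} and {s7}.
Stable partition: {s1,s10} | {s6,s8} | {s5} | {s4} | {s3} | {s0} | {s7} — 7 equivalence classes.

7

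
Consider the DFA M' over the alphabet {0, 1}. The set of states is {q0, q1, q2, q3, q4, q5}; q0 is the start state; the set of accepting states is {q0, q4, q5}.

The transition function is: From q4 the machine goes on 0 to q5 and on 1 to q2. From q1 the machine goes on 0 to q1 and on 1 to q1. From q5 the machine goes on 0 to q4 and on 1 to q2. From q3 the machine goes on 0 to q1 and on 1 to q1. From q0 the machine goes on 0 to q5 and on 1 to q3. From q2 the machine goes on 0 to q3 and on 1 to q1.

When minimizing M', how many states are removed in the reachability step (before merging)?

0

Every one of the 6 states is reachable from q0.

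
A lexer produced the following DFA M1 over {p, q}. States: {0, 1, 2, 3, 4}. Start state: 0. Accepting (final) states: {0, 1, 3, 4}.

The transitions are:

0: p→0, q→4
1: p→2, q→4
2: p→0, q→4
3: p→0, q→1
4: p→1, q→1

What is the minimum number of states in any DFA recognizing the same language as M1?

Reachable states from the start: {0,1,2,4}. Unreachable: {3} — drop them.
P0 = {0,1,4} | {2}.
Refine {0,1,4} on symbol p: members go to different blocks, giving {0,4} and {1}.
On input p, block {0,4} splits into {0} and {4}.
Stable partition: {0} | {2} | {1} | {4} — 4 equivalence classes.

4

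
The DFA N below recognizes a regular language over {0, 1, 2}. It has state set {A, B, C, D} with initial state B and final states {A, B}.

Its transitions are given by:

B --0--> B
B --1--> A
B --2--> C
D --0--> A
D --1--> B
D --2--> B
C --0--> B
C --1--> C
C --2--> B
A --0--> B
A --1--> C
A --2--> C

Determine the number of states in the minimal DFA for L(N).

States {D} cannot be reached from the start state, so discard them.
P0 = {A,B} | {C}.
On input 1, block {A,B} splits into {A} and {B}.
No further refinement is possible. Final partition (3 blocks): {A} | {C} | {B}.

3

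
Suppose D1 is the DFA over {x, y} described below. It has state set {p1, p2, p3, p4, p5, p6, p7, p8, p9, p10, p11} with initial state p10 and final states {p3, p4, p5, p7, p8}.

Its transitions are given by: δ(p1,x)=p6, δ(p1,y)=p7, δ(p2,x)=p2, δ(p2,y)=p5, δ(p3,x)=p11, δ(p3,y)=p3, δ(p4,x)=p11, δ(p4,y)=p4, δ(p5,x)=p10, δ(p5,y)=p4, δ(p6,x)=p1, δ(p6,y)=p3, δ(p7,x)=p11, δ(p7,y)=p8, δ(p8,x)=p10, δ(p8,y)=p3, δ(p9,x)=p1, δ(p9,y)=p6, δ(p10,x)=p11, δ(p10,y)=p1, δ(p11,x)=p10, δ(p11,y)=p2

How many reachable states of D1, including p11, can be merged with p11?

2

States {p9} cannot be reached from the start state, so discard them.
Initial partition by acceptance: {p3,p4,p5,p7,p8} | {p1,p2,p6,p10,p11}.
Split {p1,p2,p6,p10,p11} by δ(·,y) → {p1,p2,p6} and {p10,p11}.
No further refinement is possible. Final partition (3 blocks): {p3,p4,p5,p7,p8} | {p1,p2,p6} | {p10,p11}.
State p11 belongs to the block {p10,p11}, which has 2 states.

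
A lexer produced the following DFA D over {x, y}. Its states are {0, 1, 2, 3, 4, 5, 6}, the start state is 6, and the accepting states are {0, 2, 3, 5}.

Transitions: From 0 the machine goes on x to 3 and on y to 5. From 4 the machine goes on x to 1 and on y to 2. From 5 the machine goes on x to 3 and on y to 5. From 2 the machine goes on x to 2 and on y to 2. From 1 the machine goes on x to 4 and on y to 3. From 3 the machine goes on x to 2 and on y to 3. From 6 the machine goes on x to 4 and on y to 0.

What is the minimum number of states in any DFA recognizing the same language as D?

All states are reachable from the start state.
Start with accepting vs non-accepting: {0,2,3,5} | {1,4,6}.
No further refinement is possible. Final partition (2 blocks): {0,2,3,5} | {1,4,6}.

2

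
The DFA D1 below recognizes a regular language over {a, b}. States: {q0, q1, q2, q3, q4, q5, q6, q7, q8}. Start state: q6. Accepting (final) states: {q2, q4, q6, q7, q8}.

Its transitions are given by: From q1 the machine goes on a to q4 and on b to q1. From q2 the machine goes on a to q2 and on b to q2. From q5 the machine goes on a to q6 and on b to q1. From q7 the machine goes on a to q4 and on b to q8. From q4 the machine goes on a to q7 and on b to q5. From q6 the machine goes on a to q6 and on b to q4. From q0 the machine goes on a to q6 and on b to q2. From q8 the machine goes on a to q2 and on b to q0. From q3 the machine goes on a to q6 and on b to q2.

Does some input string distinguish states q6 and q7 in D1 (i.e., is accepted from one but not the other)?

First remove the unreachable states {q3}; 8 states remain.
Start with accepting vs non-accepting: {q2,q4,q6,q7,q8} | {q0,q1,q5}.
Refine {q2,q4,q6,q7,q8} on symbol b: members go to different blocks, giving {q2,q6,q7} and {q4,q8}.
Split {q2,q6,q7} by δ(·,a) → {q2,q6} and {q7}.
Split {q2,q6} by δ(·,b) → {q2} and {q6}.
Split {q0,q1,q5} by δ(·,a) → {q0,q5} and {q1}.
Split {q0,q5} by δ(·,b) → {q0} and {q5}.
Split {q4,q8} by δ(·,a) → {q4} and {q8}.
The partition is now stable with 8 blocks: {q2} | {q0} | {q4} | {q7} | {q6} | {q1} | {q5} | {q8}.
q6 and q7 end up in different blocks, so they are distinguishable. For instance, the string 'ab' is accepted from only q6.

Yes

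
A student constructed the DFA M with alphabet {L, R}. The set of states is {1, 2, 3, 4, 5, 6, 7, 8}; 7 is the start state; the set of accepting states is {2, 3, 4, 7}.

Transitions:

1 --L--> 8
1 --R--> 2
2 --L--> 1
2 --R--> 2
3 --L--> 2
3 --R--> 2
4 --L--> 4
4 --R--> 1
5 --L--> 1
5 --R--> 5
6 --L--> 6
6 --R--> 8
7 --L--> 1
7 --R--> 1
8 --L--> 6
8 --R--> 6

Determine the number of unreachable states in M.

3

Starting at 7 and following transitions, the reachable set is {1, 2, 6, 7, 8}. That leaves 3, 4, 5 unreachable — 3 in total.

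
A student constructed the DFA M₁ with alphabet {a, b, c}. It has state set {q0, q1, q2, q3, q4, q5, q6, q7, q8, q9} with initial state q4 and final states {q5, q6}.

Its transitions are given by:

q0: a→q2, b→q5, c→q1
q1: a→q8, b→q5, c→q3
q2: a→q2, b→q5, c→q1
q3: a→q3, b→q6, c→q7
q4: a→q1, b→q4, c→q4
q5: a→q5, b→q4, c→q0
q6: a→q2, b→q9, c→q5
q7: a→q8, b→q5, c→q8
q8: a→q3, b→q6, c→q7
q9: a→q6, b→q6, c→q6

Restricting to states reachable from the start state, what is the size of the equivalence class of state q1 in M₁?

2

Every state is reachable, so we keep all 10.
P0 = {q5,q6} | {q0,q1,q2,q3,q4,q7,q8,q9}.
Refine {q5,q6} on symbol a: members go to different blocks, giving {q5} and {q6}.
On input a, block {q0,q1,q2,q3,q4,q7,q8,q9} splits into {q0,q1,q2,q3,q4,q7,q8} and {q9}.
Split {q0,q1,q2,q3,q4,q7,q8} by δ(·,b) → {q0,q1,q2,q7} and {q3,q8} and {q4}.
Refine {q0,q1,q2,q7} on symbol a: members go to different blocks, giving {q0,q2} and {q1,q7}.
The partition is now stable with 7 blocks: {q5} | {q0,q2} | {q6} | {q9} | {q3,q8} | {q4} | {q1,q7}.
State q1 belongs to the block {q1,q7}, which has 2 states.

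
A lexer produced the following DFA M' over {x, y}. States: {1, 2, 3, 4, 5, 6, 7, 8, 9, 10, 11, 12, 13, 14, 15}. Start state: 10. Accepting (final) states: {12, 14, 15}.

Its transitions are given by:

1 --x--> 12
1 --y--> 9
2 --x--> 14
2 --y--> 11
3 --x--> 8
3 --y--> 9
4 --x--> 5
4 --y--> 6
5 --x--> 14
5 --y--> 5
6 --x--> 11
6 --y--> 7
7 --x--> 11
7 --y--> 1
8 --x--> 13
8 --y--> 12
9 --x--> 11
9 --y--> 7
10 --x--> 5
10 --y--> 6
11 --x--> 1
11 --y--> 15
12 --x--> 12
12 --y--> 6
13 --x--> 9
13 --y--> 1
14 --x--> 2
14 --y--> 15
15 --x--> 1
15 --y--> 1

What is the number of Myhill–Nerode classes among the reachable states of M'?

Reachable states from the start: {1,2,5,6,7,9,10,11,12,14,15}. Unreachable: {3,4,8,13} — drop them.
Initial partition by acceptance: {12,14,15} | {1,2,5,6,7,9,10,11}.
Refine {12,14,15} on symbol x: members go to different blocks, giving {14,15} and {12}.
On input y, block {14,15} splits into {14} and {15}.
Split {1,2,5,6,7,9,10,11} by δ(·,x) → {6,7,9,10,11} and {2,5} and {1}.
On input x, block {6,7,9,10,11} splits into {6,7,9} and {10} and {11}.
Split {6,7,9} by δ(·,y) → {6,9} and {7}.
Split {2,5} by δ(·,y) → {2} and {5}.
No further refinement is possible. Final partition (10 blocks): {14} | {6,9} | {12} | {15} | {2} | {1} | {10} | {11} | {7} | {5}.

10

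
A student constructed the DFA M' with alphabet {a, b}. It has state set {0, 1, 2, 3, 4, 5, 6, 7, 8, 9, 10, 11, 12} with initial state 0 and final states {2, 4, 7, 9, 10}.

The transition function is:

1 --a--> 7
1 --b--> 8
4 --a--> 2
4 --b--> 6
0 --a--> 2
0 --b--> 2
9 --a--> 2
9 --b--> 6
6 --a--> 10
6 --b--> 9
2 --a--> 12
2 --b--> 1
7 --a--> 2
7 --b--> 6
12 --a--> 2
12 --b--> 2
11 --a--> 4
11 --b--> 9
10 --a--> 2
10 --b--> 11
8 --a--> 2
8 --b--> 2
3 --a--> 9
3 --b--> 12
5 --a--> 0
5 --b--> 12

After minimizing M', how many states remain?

States {3,5} cannot be reached from the start state, so discard them.
Start with accepting vs non-accepting: {2,4,7,9,10} | {0,1,6,8,11,12}.
Split {2,4,7,9,10} by δ(·,a) → {4,7,9,10} and {2}.
On input a, block {0,1,6,8,11,12} splits into {0,8,12} and {1,6,11}.
Refine {1,6,11} on symbol b: members go to different blocks, giving {6,11} and {1}.
Stable partition: {4,7,9,10} | {0,8,12} | {2} | {6,11} | {1} — 5 equivalence classes.

5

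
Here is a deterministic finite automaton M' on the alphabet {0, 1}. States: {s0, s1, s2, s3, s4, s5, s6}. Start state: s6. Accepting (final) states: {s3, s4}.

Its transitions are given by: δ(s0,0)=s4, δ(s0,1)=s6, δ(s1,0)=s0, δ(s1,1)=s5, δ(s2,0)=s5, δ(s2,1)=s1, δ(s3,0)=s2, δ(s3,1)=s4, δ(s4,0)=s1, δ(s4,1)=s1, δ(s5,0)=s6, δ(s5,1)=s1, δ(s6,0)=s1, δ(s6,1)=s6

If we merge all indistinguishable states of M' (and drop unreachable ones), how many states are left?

5

Reachable states from the start: {s0,s1,s4,s5,s6}. Unreachable: {s2,s3} — drop them.
Initial partition by acceptance: {s4} | {s0,s1,s5,s6}.
Refine {s0,s1,s5,s6} on symbol 0: members go to different blocks, giving {s1,s5,s6} and {s0}.
On input 0, block {s1,s5,s6} splits into {s5,s6} and {s1}.
Split {s5,s6} by δ(·,0) → {s5} and {s6}.
The partition is now stable with 5 blocks: {s4} | {s5} | {s0} | {s1} | {s6}.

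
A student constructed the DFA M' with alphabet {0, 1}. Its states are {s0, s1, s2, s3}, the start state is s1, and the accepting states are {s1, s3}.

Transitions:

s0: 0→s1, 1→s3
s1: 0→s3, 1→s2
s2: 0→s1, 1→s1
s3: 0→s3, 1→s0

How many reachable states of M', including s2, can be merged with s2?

2

Every state is reachable, so we keep all 4.
Start with accepting vs non-accepting: {s1,s3} | {s0,s2}.
No further refinement is possible. Final partition (2 blocks): {s1,s3} | {s0,s2}.
State s2 belongs to the block {s0,s2}, which has 2 states.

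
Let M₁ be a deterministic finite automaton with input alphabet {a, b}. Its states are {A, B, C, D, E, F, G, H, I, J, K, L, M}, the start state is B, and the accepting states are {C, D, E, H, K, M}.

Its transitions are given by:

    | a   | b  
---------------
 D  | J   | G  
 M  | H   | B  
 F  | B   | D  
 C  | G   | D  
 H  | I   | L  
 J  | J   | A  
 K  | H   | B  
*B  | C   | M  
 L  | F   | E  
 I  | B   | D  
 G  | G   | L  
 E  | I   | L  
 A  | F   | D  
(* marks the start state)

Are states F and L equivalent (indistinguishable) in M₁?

Reachable states from the start: {A,B,C,D,E,F,G,H,I,J,L,M}. Unreachable: {K} — drop them.
Initial partition by acceptance: {C,D,E,H,M} | {A,B,F,G,I,J,L}.
Split {C,D,E,H,M} by δ(·,a) → {C,D,E,H} and {M}.
On input b, block {C,D,E,H} splits into {D,E,H} and {C}.
On input a, block {A,B,F,G,I,J,L} splits into {A,F,G,I,J,L} and {B}.
Split {A,F,G,I,J,L} by δ(·,a) → {A,G,J,L} and {F,I}.
On input a, block {D,E,H} splits into {E,H} and {D}.
Refine {A,G,J,L} on symbol a: members go to different blocks, giving {A,L} and {G,J}.
Split {A,L} by δ(·,b) → {A} and {L}.
On input b, block {G,J} splits into {G} and {J}.
No further refinement is possible. Final partition (10 blocks): {E,H} | {A} | {M} | {C} | {B} | {F,I} | {D} | {G} | {L} | {J}.
F and L end up in different blocks, so they are distinguishable. For instance, the string 'aa' is accepted from only F.

No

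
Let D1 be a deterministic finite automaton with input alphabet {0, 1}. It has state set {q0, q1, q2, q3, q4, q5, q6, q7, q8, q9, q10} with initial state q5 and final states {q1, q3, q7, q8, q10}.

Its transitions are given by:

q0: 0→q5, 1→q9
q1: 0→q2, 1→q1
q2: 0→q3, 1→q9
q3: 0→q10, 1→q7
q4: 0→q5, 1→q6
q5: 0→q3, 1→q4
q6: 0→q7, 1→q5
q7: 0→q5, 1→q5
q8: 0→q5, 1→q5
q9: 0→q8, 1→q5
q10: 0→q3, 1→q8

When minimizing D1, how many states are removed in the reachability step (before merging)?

4

Starting at q5 and following transitions, the reachable set is {q3, q4, q5, q6, q7, q8, q10}. That leaves q0, q1, q2, q9 unreachable — 4 in total.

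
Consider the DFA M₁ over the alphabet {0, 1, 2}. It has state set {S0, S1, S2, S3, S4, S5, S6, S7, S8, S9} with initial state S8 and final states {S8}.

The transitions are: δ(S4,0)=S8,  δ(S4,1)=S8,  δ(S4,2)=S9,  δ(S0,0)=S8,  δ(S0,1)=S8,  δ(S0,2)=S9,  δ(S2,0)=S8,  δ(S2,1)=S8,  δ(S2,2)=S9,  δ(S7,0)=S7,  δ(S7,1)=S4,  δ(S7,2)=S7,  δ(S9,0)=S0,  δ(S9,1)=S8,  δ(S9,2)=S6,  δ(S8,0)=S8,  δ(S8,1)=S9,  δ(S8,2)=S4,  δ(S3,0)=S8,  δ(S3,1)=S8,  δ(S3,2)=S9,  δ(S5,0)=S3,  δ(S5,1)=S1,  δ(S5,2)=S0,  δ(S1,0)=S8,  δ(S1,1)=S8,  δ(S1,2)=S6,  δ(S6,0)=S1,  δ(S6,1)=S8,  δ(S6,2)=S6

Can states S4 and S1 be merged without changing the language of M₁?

Yes

Reachable states from the start: {S0,S1,S4,S6,S8,S9}. Unreachable: {S2,S3,S5,S7} — drop them.
Initial partition by acceptance: {S8} | {S0,S1,S4,S6,S9}.
Split {S0,S1,S4,S6,S9} by δ(·,0) → {S0,S1,S4} and {S6,S9}.
No further refinement is possible. Final partition (3 blocks): {S8} | {S0,S1,S4} | {S6,S9}.
S4 and S1 lie in the same block of the stable partition, so they are equivalent — no string distinguishes them.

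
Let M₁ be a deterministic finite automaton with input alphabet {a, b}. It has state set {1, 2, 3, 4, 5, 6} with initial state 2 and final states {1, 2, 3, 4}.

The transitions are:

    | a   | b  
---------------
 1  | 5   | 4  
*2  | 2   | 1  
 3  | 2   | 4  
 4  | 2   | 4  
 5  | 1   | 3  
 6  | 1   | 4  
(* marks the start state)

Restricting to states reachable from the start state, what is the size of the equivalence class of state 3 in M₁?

States {6} cannot be reached from the start state, so discard them.
P0 = {1,2,3,4} | {5}.
Refine {1,2,3,4} on symbol a: members go to different blocks, giving {2,3,4} and {1}.
On input b, block {2,3,4} splits into {3,4} and {2}.
No further refinement is possible. Final partition (4 blocks): {3,4} | {5} | {1} | {2}.
State 3 belongs to the block {3,4}, which has 2 states.

2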